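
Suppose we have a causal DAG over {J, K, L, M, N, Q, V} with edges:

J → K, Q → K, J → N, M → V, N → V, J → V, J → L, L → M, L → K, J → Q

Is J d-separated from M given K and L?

Yes — J and M are d-separated given {K, L}.

We examine all 5 paths between J and M:
Path 1: J → L → M
  L is a chain here and L is conditioned on, so the path is blocked at L.
Path 2: J → Q → K ← L → M
  L is a fork here and L is conditioned on, so the path is blocked at L.
Path 3: J → K ← L → M
  L is a fork here and L is conditioned on, so the path is blocked at L.
Path 4: J → N → V ← M
  V is a collider here and neither V nor any of its descendants is conditioned on, so the collider stays closed — the path is blocked at V.
Path 5: J → V ← M
  V is a collider here and neither V nor any of its descendants is conditioned on, so the collider stays closed — the path is blocked at V.
Since every path is blocked, d-separation holds.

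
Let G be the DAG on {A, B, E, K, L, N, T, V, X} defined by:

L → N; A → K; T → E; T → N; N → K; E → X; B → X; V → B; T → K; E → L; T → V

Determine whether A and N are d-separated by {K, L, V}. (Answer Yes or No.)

No — A and N are not d-separated given {K, L, V}.

We examine all 4 paths between A and N:
Path 1: A → K ← N
  K is a collider and K is conditioned on, which opens it — no node blocks this path, so it is active.
Path 2: A → K ← T → E → L → N
  L is a chain here and L is conditioned on, so the path is blocked at L.
Path 3: A → K ← T → N
  K is a collider and K is conditioned on, which opens it; T is a fork and T is not conditioned on — no node blocks this path, so it is active.
Path 4: A → K ← T → V → B → X ← E → L → N
  V is a chain here and V is conditioned on, so the path is blocked at V.
At least one path is unblocked, so d-separation fails.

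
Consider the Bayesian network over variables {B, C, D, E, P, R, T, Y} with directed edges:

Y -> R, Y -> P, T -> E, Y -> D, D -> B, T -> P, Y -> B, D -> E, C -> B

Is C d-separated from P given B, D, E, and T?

Enumerating the 4 paths from C to P and testing each for blocking by {B, D, E, T}:
Path 1: C → B ← D ← Y → P
  D is a chain here and D is conditioned on, so the path is blocked at D.
Path 2: C → B ← D → E ← T → P
  D is a fork here and D is conditioned on, so the path is blocked at D.
Path 3: C → B ← Y → D → E ← T → P
  D is a chain here and D is conditioned on, so the path is blocked at D.
Path 4: C → B ← Y → P
  B is a collider and B is conditioned on, which opens it; Y is a fork and Y is not conditioned on — no node blocks this path, so it is active.
Since the path C → B ← Y → P is active, C and P are not d-separated given {B, D, E, T}.

No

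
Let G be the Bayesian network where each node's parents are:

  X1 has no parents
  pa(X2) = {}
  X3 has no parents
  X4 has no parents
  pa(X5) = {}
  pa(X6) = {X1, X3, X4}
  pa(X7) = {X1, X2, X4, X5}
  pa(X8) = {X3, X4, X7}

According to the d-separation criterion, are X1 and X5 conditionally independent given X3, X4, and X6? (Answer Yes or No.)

Yes

We examine all 5 paths between X1 and X5:
Path 1: X1 → X7 ← X5
  X7 is a collider here and neither X7 nor any of its descendants is conditioned on, so the collider stays closed — the path is blocked at X7.
Path 2: X1 → X6 ← X3 → X8 ← X7 ← X5
  X3 is a fork here and X3 is conditioned on, so the path is blocked at X3.
Path 3: X1 → X6 ← X3 → X8 ← X4 → X7 ← X5
  X3 is a fork here and X3 is conditioned on, so the path is blocked at X3.
Path 4: X1 → X6 ← X4 → X8 ← X7 ← X5
  X4 is a fork here and X4 is conditioned on, so the path is blocked at X4.
Path 5: X1 → X6 ← X4 → X7 ← X5
  X4 is a fork here and X4 is conditioned on, so the path is blocked at X4.
Since every path is blocked, d-separation holds.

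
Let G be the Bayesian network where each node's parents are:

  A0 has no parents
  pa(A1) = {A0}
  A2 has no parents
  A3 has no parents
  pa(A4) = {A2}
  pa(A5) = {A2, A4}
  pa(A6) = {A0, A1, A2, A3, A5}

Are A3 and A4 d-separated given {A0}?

We examine all 4 paths between A3 and A4:
Path 1: A3 → A6 ← A5 ← A2 → A4
  A6 is a collider here and neither A6 nor any of its descendants is conditioned on, so the collider stays closed — the path is blocked at A6.
Path 2: A3 → A6 ← A5 ← A4
  A6 is a collider here and neither A6 nor any of its descendants is conditioned on, so the collider stays closed — the path is blocked at A6.
Path 3: A3 → A6 ← A2 → A5 ← A4
  A6 is a collider here and neither A6 nor any of its descendants is conditioned on, so the collider stays closed — the path is blocked at A6.
Path 4: A3 → A6 ← A2 → A4
  A6 is a collider here and neither A6 nor any of its descendants is conditioned on, so the collider stays closed — the path is blocked at A6.
Since every path is blocked, d-separation holds.

Yes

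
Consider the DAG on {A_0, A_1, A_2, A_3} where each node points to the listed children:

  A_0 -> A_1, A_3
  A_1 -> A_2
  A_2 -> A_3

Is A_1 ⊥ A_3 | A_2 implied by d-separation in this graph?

No — A_1 and A_3 are not d-separated given {A_2}.

2 paths connect A_1 and A_3; each must be blocked for d-separation to hold:
  1. A_1 → A_2 → A_3 — A_2:chain[blocks] ⇒ blocked
  2. A_1 ← A_0 → A_3 — A_0:fork[open] ⇒ active
Because an active path exists, A_1 and A_3 are not d-separated.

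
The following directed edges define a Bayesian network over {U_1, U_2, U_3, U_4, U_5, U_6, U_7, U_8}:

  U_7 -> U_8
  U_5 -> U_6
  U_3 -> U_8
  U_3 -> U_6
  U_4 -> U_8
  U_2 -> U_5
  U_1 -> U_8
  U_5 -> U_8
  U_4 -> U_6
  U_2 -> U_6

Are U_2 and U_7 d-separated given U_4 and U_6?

Yes — U_2 and U_7 are d-separated given {U_4, U_6}.

Enumerating the 6 paths from U_2 to U_7 and testing each for blocking by {U_4, U_6}:
  1. U_2 → U_5 → U_8 ← U_7 — U_5:chain[open]; U_8:collider[blocks] ⇒ blocked
  2. U_2 → U_5 → U_6 ← U_3 → U_8 ← U_7 — U_5:chain[open]; U_6:collider[open]; U_3:fork[open]; U_8:collider[blocks] ⇒ blocked
  3. U_2 → U_5 → U_6 ← U_4 → U_8 ← U_7 — U_5:chain[open]; U_6:collider[open]; U_4:fork[blocks]; U_8:collider[blocks] ⇒ blocked
  4. U_2 → U_6 ← U_3 → U_8 ← U_7 — U_6:collider[open]; U_3:fork[open]; U_8:collider[blocks] ⇒ blocked
  5. U_2 → U_6 ← U_4 → U_8 ← U_7 — U_6:collider[open]; U_4:fork[blocks]; U_8:collider[blocks] ⇒ blocked
  6. U_2 → U_6 ← U_5 → U_8 ← U_7 — U_6:collider[open]; U_5:fork[open]; U_8:collider[blocks] ⇒ blocked
Every path is blocked, so U_2 and U_7 are d-separated given {U_4, U_6}.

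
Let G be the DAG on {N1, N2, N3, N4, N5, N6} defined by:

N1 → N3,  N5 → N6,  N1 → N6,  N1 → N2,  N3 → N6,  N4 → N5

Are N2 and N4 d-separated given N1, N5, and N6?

Yes — N2 and N4 are d-separated given {N1, N5, N6}.

Enumerating the 2 paths from N2 to N4 and testing each for blocking by {N1, N5, N6}:
Path 1: N2 ← N1 → N3 → N6 ← N5 ← N4
  N1 is a fork here and N1 is conditioned on, so the path is blocked at N1.
Path 2: N2 ← N1 → N6 ← N5 ← N4
  N1 is a fork here and N1 is conditioned on, so the path is blocked at N1.
Every path is blocked, so N2 and N4 are d-separated given {N1, N5, N6}.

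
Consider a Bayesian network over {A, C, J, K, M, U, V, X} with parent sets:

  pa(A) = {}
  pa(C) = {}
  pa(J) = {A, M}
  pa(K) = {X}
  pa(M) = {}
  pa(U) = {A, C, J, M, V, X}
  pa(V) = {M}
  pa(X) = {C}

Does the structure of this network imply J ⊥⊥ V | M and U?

Enumerating the 6 paths from J to V and testing each for blocking by {M, U}:
Path 1: J → U ← V
  U is a collider and U is conditioned on, which opens it — no node blocks this path, so it is active.
Path 2: J → U ← M → V
  M is a fork here and M is conditioned on, so the path is blocked at M.
Path 3: J ← A → U ← V
  A is a fork and A is not conditioned on; U is a collider and U is conditioned on, which opens it — no node blocks this path, so it is active.
Path 4: J ← A → U ← M → V
  M is a fork here and M is conditioned on, so the path is blocked at M.
Path 5: J ← M → V
  M is a fork here and M is conditioned on, so the path is blocked at M.
Path 6: J ← M → U ← V
  M is a fork here and M is conditioned on, so the path is blocked at M.
At least one path is unblocked, so d-separation fails.

No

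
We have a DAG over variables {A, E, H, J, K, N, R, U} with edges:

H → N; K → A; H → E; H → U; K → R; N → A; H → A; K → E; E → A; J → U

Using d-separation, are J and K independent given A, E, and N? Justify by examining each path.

Yes

6 paths connect J and K; each must be blocked for d-separation to hold:
  1. J → U ← H → N → A ← E ← K — U:collider[blocks]; H:fork[open]; N:chain[blocks]; A:collider[open]; E:chain[blocks] ⇒ blocked
  2. J → U ← H → N → A ← K — U:collider[blocks]; H:fork[open]; N:chain[blocks]; A:collider[open] ⇒ blocked
  3. J → U ← H → E ← K — U:collider[blocks]; H:fork[open]; E:collider[open] ⇒ blocked
  4. J → U ← H → E → A ← K — U:collider[blocks]; H:fork[open]; E:chain[blocks]; A:collider[open] ⇒ blocked
  5. J → U ← H → A ← E ← K — U:collider[blocks]; H:fork[open]; A:collider[open]; E:chain[blocks] ⇒ blocked
  6. J → U ← H → A ← K — U:collider[blocks]; H:fork[open]; A:collider[open] ⇒ blocked
Every path is blocked, so J and K are d-separated given {A, E, N}.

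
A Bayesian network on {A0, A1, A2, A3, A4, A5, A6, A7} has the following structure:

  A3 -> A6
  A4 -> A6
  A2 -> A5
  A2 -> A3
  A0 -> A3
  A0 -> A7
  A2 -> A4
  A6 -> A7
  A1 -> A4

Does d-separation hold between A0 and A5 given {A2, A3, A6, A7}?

We examine all 4 paths between A0 and A5:
Path 1: A0 → A3 ← A2 → A5
  A2 is a fork here and A2 is conditioned on, so the path is blocked at A2.
Path 2: A0 → A3 → A6 ← A4 ← A2 → A5
  A3 is a chain here and A3 is conditioned on, so the path is blocked at A3.
Path 3: A0 → A7 ← A6 ← A3 ← A2 → A5
  A6 is a chain here and A6 is conditioned on, so the path is blocked at A6.
Path 4: A0 → A7 ← A6 ← A4 ← A2 → A5
  A6 is a chain here and A6 is conditioned on, so the path is blocked at A6.
Every path is blocked, so A0 and A5 are d-separated given {A2, A3, A6, A7}.

Yes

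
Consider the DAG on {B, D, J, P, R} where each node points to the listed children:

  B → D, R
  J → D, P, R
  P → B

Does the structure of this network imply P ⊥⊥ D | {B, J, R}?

4 paths connect P and D; each must be blocked for d-separation to hold:
Path 1: P → B → R ← J → D
  B is a chain here and B is conditioned on, so the path is blocked at B.
Path 2: P → B → D
  B is a chain here and B is conditioned on, so the path is blocked at B.
Path 3: P ← J → R ← B → D
  J is a fork here and J is conditioned on, so the path is blocked at J.
Path 4: P ← J → D
  J is a fork here and J is conditioned on, so the path is blocked at J.
Since every path is blocked, d-separation holds.

Yes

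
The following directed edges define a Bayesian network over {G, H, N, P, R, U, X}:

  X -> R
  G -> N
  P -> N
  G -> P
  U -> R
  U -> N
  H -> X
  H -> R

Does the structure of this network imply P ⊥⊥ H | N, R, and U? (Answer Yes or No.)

There are 4 undirected paths between P and H; checking each against the conditioning set {N, R, U}:
  1. P ← G → N ← U → R ← X ← H — G:fork[open]; N:collider[open]; U:fork[blocks]; R:collider[open]; X:chain[open] ⇒ blocked
  2. P ← G → N ← U → R ← H — G:fork[open]; N:collider[open]; U:fork[blocks]; R:collider[open] ⇒ blocked
  3. P → N ← U → R ← X ← H — N:collider[open]; U:fork[blocks]; R:collider[open]; X:chain[open] ⇒ blocked
  4. P → N ← U → R ← H — N:collider[open]; U:fork[blocks]; R:collider[open] ⇒ blocked
Every path is blocked, so P and H are d-separated given {N, R, U}.

Yes — P and H are d-separated given {N, R, U}.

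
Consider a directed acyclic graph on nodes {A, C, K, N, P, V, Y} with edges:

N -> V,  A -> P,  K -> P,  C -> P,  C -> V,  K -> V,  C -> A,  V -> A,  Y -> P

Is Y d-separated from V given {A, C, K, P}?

There are 5 undirected paths between Y and V; checking each against the conditioning set {A, C, K, P}:
  1. Y → P ← K → V — P:collider[open]; K:fork[blocks] ⇒ blocked
  2. Y → P ← A ← V — P:collider[open]; A:chain[blocks] ⇒ blocked
  3. Y → P ← A ← C → V — P:collider[open]; A:chain[blocks]; C:fork[blocks] ⇒ blocked
  4. Y → P ← C → V — P:collider[open]; C:fork[blocks] ⇒ blocked
  5. Y → P ← C → A ← V — P:collider[open]; C:fork[blocks]; A:collider[open] ⇒ blocked
All paths are blocked; Y ⊥ V | {A, C, K, P} holds.

Yes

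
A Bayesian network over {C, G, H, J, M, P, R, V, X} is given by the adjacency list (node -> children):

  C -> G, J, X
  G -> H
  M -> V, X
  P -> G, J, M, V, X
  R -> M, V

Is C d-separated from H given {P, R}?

No

Enumerating the 6 paths from C to H and testing each for blocking by {P, R}:
Path 1: C → J ← P → G → H
  J is a collider here and neither J nor any of its descendants is conditioned on, so the collider stays closed — the path is blocked at J.
Path 2: C → X ← M → V ← P → G → H
  X is a collider here and neither X nor any of its descendants is conditioned on, so the collider stays closed — the path is blocked at X.
Path 3: C → X ← M ← R → V ← P → G → H
  X is a collider here and neither X nor any of its descendants is conditioned on, so the collider stays closed — the path is blocked at X.
Path 4: C → X ← M ← P → G → H
  X is a collider here and neither X nor any of its descendants is conditioned on, so the collider stays closed — the path is blocked at X.
Path 5: C → X ← P → G → H
  X is a collider here and neither X nor any of its descendants is conditioned on, so the collider stays closed — the path is blocked at X.
Path 6: C → G → H
  G is a chain and G is not conditioned on — no node blocks this path, so it is active.
Since the path C → G → H is active, C and H are not d-separated given {P, R}.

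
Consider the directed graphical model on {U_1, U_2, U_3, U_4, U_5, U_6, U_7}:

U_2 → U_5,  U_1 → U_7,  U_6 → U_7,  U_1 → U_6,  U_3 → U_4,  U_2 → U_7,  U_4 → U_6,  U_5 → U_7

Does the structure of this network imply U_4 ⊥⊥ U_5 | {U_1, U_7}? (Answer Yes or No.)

No

We examine all 4 paths between U_4 and U_5:
  1. U_4 → U_6 ← U_1 → U_7 ← U_2 → U_5 — U_6:collider[open]; U_1:fork[blocks]; U_7:collider[open]; U_2:fork[open] ⇒ blocked
  2. U_4 → U_6 ← U_1 → U_7 ← U_5 — U_6:collider[open]; U_1:fork[blocks]; U_7:collider[open] ⇒ blocked
  3. U_4 → U_6 → U_7 ← U_2 → U_5 — U_6:chain[open]; U_7:collider[open]; U_2:fork[open] ⇒ active
  4. U_4 → U_6 → U_7 ← U_5 — U_6:chain[open]; U_7:collider[open] ⇒ active
Since the path U_4 → U_6 → U_7 ← U_2 → U_5 is active, U_4 and U_5 are not d-separated given {U_1, U_7}.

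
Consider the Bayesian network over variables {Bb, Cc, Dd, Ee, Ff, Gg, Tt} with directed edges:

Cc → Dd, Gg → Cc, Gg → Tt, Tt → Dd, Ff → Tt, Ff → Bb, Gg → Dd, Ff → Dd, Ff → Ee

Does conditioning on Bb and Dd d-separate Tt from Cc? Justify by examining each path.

There are 6 undirected paths between Tt and Cc; checking each against the conditioning set {Bb, Dd}:
Path 1: Tt ← Ff → Dd ← Cc
  Ff is a fork and Ff is not conditioned on; Dd is a collider and Dd is conditioned on, which opens it — no node blocks this path, so it is active.
Path 2: Tt ← Ff → Dd ← Gg → Cc
  Ff is a fork and Ff is not conditioned on; Dd is a collider and Dd is conditioned on, which opens it; Gg is a fork and Gg is not conditioned on — no node blocks this path, so it is active.
Path 3: Tt → Dd ← Cc
  Dd is a collider and Dd is conditioned on, which opens it — no node blocks this path, so it is active.
Path 4: Tt → Dd ← Gg → Cc
  Dd is a collider and Dd is conditioned on, which opens it; Gg is a fork and Gg is not conditioned on — no node blocks this path, so it is active.
Path 5: Tt ← Gg → Cc
  Gg is a fork and Gg is not conditioned on — no node blocks this path, so it is active.
Path 6: Tt ← Gg → Dd ← Cc
  Gg is a fork and Gg is not conditioned on; Dd is a collider and Dd is conditioned on, which opens it — no node blocks this path, so it is active.
Since the path Tt ← Ff → Dd ← Cc is active, Tt and Cc are not d-separated given {Bb, Dd}.

No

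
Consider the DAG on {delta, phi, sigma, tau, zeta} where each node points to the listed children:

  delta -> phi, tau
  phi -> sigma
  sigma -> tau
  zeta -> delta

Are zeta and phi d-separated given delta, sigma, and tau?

Yes

Enumerating the 2 paths from zeta to phi and testing each for blocking by {delta, sigma, tau}:
  1. zeta → delta → tau ← sigma ← phi — delta:chain[blocks]; tau:collider[open]; sigma:chain[blocks] ⇒ blocked
  2. zeta → delta → phi — delta:chain[blocks] ⇒ blocked
Every path is blocked, so zeta and phi are d-separated given {delta, sigma, tau}.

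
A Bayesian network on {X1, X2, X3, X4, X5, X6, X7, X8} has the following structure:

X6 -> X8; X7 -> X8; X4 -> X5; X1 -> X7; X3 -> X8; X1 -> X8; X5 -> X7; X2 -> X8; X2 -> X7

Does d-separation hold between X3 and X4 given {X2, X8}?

Enumerating the 3 paths from X3 to X4 and testing each for blocking by {X2, X8}:
Path 1: X3 → X8 ← X1 → X7 ← X5 ← X4
  X8 is a collider and X8 is conditioned on, which opens it; X1 is a fork and X1 is not conditioned on; X7 is a collider and its descendant X8 is conditioned on, which opens it; X5 is a chain and X5 is not conditioned on — no node blocks this path, so it is active.
Path 2: X3 → X8 ← X2 → X7 ← X5 ← X4
  X2 is a fork here and X2 is conditioned on, so the path is blocked at X2.
Path 3: X3 → X8 ← X7 ← X5 ← X4
  X8 is a collider and X8 is conditioned on, which opens it; X7 is a chain and X7 is not conditioned on; X5 is a chain and X5 is not conditioned on — no node blocks this path, so it is active.
At least one path is unblocked, so d-separation fails.

No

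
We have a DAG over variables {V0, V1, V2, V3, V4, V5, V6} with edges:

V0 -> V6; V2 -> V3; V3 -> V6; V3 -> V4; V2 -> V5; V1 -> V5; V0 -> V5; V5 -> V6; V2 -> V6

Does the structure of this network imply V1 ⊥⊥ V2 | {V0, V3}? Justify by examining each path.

5 paths connect V1 and V2; each must be blocked for d-separation to hold:
Path 1: V1 → V5 → V6 ← V2
  V6 is a collider here and neither V6 nor any of its descendants is conditioned on, so the collider stays closed — the path is blocked at V6.
Path 2: V1 → V5 → V6 ← V3 ← V2
  V6 is a collider here and neither V6 nor any of its descendants is conditioned on, so the collider stays closed — the path is blocked at V6.
Path 3: V1 → V5 ← V2
  V5 is a collider here and neither V5 nor any of its descendants is conditioned on, so the collider stays closed — the path is blocked at V5.
Path 4: V1 → V5 ← V0 → V6 ← V2
  V5 is a collider here and neither V5 nor any of its descendants is conditioned on, so the collider stays closed — the path is blocked at V5.
Path 5: V1 → V5 ← V0 → V6 ← V3 ← V2
  V5 is a collider here and neither V5 nor any of its descendants is conditioned on, so the collider stays closed — the path is blocked at V5.
All paths are blocked; V1 ⊥ V2 | {V0, V3} holds.

Yes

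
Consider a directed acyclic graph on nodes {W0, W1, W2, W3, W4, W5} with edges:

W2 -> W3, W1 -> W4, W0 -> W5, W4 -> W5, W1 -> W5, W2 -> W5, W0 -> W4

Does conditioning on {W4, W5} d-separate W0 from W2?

3 paths connect W0 and W2; each must be blocked for d-separation to hold:
Path 1: W0 → W5 ← W2
  W5 is a collider and W5 is conditioned on, which opens it — no node blocks this path, so it is active.
Path 2: W0 → W4 → W5 ← W2
  W4 is a chain here and W4 is conditioned on, so the path is blocked at W4.
Path 3: W0 → W4 ← W1 → W5 ← W2
  W4 is a collider and W4 is conditioned on, which opens it; W1 is a fork and W1 is not conditioned on; W5 is a collider and W5 is conditioned on, which opens it — no node blocks this path, so it is active.
At least one path is unblocked, so d-separation fails.

No — W0 and W2 are not d-separated given {W4, W5}.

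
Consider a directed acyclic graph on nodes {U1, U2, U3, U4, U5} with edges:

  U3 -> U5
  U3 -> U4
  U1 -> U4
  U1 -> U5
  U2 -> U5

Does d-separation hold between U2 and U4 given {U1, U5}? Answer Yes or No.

2 paths connect U2 and U4; each must be blocked for d-separation to hold:
  1. U2 → U5 ← U1 → U4 — U5:collider[open]; U1:fork[blocks] ⇒ blocked
  2. U2 → U5 ← U3 → U4 — U5:collider[open]; U3:fork[open] ⇒ active
At least one path is unblocked, so d-separation fails.

No — U2 and U4 are not d-separated given {U1, U5}.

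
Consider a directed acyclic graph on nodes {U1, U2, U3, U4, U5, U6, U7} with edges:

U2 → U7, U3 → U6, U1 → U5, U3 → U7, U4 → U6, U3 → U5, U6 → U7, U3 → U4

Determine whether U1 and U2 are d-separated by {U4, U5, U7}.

There are 3 undirected paths between U1 and U2; checking each against the conditioning set {U4, U5, U7}:
  1. U1 → U5 ← U3 → U4 → U6 → U7 ← U2 — U5:collider[open]; U3:fork[open]; U4:chain[blocks]; U6:chain[open]; U7:collider[open] ⇒ blocked
  2. U1 → U5 ← U3 → U6 → U7 ← U2 — U5:collider[open]; U3:fork[open]; U6:chain[open]; U7:collider[open] ⇒ active
  3. U1 → U5 ← U3 → U7 ← U2 — U5:collider[open]; U3:fork[open]; U7:collider[open] ⇒ active
Because an active path exists, U1 and U2 are not d-separated.

No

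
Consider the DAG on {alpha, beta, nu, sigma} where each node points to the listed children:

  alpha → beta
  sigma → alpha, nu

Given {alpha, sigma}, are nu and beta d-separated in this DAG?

Only one path connects nu and beta:
Path 1: nu ← sigma → alpha → beta
  sigma is a fork here and sigma is conditioned on, so the path is blocked at sigma.
Every path is blocked, so nu and beta are d-separated given {alpha, sigma}.

Yes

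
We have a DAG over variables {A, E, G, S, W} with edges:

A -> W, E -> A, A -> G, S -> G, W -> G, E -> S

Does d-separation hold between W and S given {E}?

Enumerating the 4 paths from W to S and testing each for blocking by {E}:
Path 1: W → G ← S
  G is a collider here and neither G nor any of its descendants is conditioned on, so the collider stays closed — the path is blocked at G.
Path 2: W → G ← A ← E → S
  G is a collider here and neither G nor any of its descendants is conditioned on, so the collider stays closed — the path is blocked at G.
Path 3: W ← A → G ← S
  G is a collider here and neither G nor any of its descendants is conditioned on, so the collider stays closed — the path is blocked at G.
Path 4: W ← A ← E → S
  E is a fork here and E is conditioned on, so the path is blocked at E.
Since every path is blocked, d-separation holds.

Yes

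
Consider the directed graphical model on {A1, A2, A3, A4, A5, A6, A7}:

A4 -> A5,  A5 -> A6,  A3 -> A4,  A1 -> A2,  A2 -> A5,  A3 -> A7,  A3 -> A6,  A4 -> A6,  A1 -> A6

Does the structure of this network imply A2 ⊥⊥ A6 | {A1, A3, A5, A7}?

Enumerating the 4 paths from A2 to A6 and testing each for blocking by {A1, A3, A5, A7}:
Path 1: A2 → A5 ← A4 ← A3 → A6
  A3 is a fork here and A3 is conditioned on, so the path is blocked at A3.
Path 2: A2 → A5 ← A4 → A6
  A5 is a collider and A5 is conditioned on, which opens it; A4 is a fork and A4 is not conditioned on — no node blocks this path, so it is active.
Path 3: A2 → A5 → A6
  A5 is a chain here and A5 is conditioned on, so the path is blocked at A5.
Path 4: A2 ← A1 → A6
  A1 is a fork here and A1 is conditioned on, so the path is blocked at A1.
Since the path A2 → A5 ← A4 → A6 is active, A2 and A6 are not d-separated given {A1, A3, A5, A7}.

No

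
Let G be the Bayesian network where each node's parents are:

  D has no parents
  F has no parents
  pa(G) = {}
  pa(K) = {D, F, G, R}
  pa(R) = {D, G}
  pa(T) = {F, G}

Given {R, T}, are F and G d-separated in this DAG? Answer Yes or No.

We examine all 4 paths between F and G:
  1. F → T ← G — T:collider[open] ⇒ active
  2. F → K ← R ← G — K:collider[blocks]; R:chain[blocks] ⇒ blocked
  3. F → K ← G — K:collider[blocks] ⇒ blocked
  4. F → K ← D → R ← G — K:collider[blocks]; D:fork[open]; R:collider[open] ⇒ blocked
Since the path F → T ← G is active, F and G are not d-separated given {R, T}.

No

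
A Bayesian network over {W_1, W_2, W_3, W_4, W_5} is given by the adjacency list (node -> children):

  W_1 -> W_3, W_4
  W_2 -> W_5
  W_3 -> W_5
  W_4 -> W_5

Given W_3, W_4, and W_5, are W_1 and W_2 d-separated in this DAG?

2 paths connect W_1 and W_2; each must be blocked for d-separation to hold:
Path 1: W_1 → W_3 → W_5 ← W_2
  W_3 is a chain here and W_3 is conditioned on, so the path is blocked at W_3.
Path 2: W_1 → W_4 → W_5 ← W_2
  W_4 is a chain here and W_4 is conditioned on, so the path is blocked at W_4.
All paths are blocked; W_1 ⊥ W_2 | {W_3, W_4, W_5} holds.

Yes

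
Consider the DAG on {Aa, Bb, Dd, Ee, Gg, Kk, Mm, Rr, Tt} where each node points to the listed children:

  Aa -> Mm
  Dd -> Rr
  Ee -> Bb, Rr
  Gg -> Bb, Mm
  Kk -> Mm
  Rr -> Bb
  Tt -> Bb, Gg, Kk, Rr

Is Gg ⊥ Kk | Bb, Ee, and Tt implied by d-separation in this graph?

There are 5 undirected paths between Gg and Kk; checking each against the conditioning set {Bb, Ee, Tt}:
  1. Gg → Bb ← Tt → Kk — Bb:collider[open]; Tt:fork[blocks] ⇒ blocked
  2. Gg → Bb ← Rr ← Tt → Kk — Bb:collider[open]; Rr:chain[open]; Tt:fork[blocks] ⇒ blocked
  3. Gg → Bb ← Ee → Rr ← Tt → Kk — Bb:collider[open]; Ee:fork[blocks]; Rr:collider[open]; Tt:fork[blocks] ⇒ blocked
  4. Gg ← Tt → Kk — Tt:fork[blocks] ⇒ blocked
  5. Gg → Mm ← Kk — Mm:collider[blocks] ⇒ blocked
Since every path is blocked, d-separation holds.

Yes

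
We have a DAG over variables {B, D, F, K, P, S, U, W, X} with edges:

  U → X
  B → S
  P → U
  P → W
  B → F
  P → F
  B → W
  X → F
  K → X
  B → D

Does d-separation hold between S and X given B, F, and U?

Yes — S and X are d-separated given {B, F, U}.

4 paths connect S and X; each must be blocked for d-separation to hold:
Path 1: S ← B → W ← P → F ← X
  B is a fork here and B is conditioned on, so the path is blocked at B.
Path 2: S ← B → W ← P → U → X
  B is a fork here and B is conditioned on, so the path is blocked at B.
Path 3: S ← B → F ← X
  B is a fork here and B is conditioned on, so the path is blocked at B.
Path 4: S ← B → F ← P → U → X
  B is a fork here and B is conditioned on, so the path is blocked at B.
Every path is blocked, so S and X are d-separated given {B, F, U}.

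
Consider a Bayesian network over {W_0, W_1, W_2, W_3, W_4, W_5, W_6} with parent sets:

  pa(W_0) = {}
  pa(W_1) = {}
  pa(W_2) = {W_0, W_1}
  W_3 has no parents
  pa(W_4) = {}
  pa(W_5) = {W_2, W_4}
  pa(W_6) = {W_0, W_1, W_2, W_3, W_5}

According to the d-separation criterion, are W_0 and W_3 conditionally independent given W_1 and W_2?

Yes

There are 4 undirected paths between W_0 and W_3; checking each against the conditioning set {W_1, W_2}:
Path 1: W_0 → W_6 ← W_3
  W_6 is a collider here and neither W_6 nor any of its descendants is conditioned on, so the collider stays closed — the path is blocked at W_6.
Path 2: W_0 → W_2 → W_6 ← W_3
  W_2 is a chain here and W_2 is conditioned on, so the path is blocked at W_2.
Path 3: W_0 → W_2 → W_5 → W_6 ← W_3
  W_2 is a chain here and W_2 is conditioned on, so the path is blocked at W_2.
Path 4: W_0 → W_2 ← W_1 → W_6 ← W_3
  W_1 is a fork here and W_1 is conditioned on, so the path is blocked at W_1.
Since every path is blocked, d-separation holds.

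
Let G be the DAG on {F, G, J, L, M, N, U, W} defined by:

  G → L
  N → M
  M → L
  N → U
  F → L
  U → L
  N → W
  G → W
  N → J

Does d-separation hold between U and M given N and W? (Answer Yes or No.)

Yes

There are 4 undirected paths between U and M; checking each against the conditioning set {N, W}:
Path 1: U → L ← M
  L is a collider here and neither L nor any of its descendants is conditioned on, so the collider stays closed — the path is blocked at L.
Path 2: U → L ← G → W ← N → M
  L is a collider here and neither L nor any of its descendants is conditioned on, so the collider stays closed — the path is blocked at L.
Path 3: U ← N → M
  N is a fork here and N is conditioned on, so the path is blocked at N.
Path 4: U ← N → W ← G → L ← M
  N is a fork here and N is conditioned on, so the path is blocked at N.
Since every path is blocked, d-separation holds.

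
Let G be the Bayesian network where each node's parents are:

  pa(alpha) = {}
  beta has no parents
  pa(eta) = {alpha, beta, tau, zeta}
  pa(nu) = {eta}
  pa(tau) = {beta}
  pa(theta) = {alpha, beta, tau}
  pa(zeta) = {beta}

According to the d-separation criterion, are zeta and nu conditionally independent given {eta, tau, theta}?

Enumerating the 6 paths from zeta to nu and testing each for blocking by {eta, tau, theta}:
  1. zeta → eta → nu — eta:chain[blocks] ⇒ blocked
  2. zeta ← beta → tau → eta → nu — beta:fork[open]; tau:chain[blocks]; eta:chain[blocks] ⇒ blocked
  3. zeta ← beta → tau → theta ← alpha → eta → nu — beta:fork[open]; tau:chain[blocks]; theta:collider[open]; alpha:fork[open]; eta:chain[blocks] ⇒ blocked
  4. zeta ← beta → eta → nu — beta:fork[open]; eta:chain[blocks] ⇒ blocked
  5. zeta ← beta → theta ← tau → eta → nu — beta:fork[open]; theta:collider[open]; tau:fork[blocks]; eta:chain[blocks] ⇒ blocked
  6. zeta ← beta → theta ← alpha → eta → nu — beta:fork[open]; theta:collider[open]; alpha:fork[open]; eta:chain[blocks] ⇒ blocked
Every path is blocked, so zeta and nu are d-separated given {eta, tau, theta}.

Yes — zeta and nu are d-separated given {eta, tau, theta}.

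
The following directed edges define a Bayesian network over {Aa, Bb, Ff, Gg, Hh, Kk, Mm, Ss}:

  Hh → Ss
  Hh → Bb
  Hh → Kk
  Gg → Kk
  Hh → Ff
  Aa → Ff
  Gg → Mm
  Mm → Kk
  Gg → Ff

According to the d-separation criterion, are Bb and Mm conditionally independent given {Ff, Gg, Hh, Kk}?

Yes

4 paths connect Bb and Mm; each must be blocked for d-separation to hold:
Path 1: Bb ← Hh → Ff ← Gg → Mm
  Hh is a fork here and Hh is conditioned on, so the path is blocked at Hh.
Path 2: Bb ← Hh → Ff ← Gg → Kk ← Mm
  Hh is a fork here and Hh is conditioned on, so the path is blocked at Hh.
Path 3: Bb ← Hh → Kk ← Mm
  Hh is a fork here and Hh is conditioned on, so the path is blocked at Hh.
Path 4: Bb ← Hh → Kk ← Gg → Mm
  Hh is a fork here and Hh is conditioned on, so the path is blocked at Hh.
All paths are blocked; Bb ⊥ Mm | {Ff, Gg, Hh, Kk} holds.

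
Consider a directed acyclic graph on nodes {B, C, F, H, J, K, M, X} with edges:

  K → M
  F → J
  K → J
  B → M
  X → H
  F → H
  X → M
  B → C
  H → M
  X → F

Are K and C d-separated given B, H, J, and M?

Enumerating the 5 paths from K to C and testing each for blocking by {B, H, J, M}:
  1. K → M ← B → C — M:collider[open]; B:fork[blocks] ⇒ blocked
  2. K → J ← F ← X → M ← B → C — J:collider[open]; F:chain[open]; X:fork[open]; M:collider[open]; B:fork[blocks] ⇒ blocked
  3. K → J ← F ← X → H → M ← B → C — J:collider[open]; F:chain[open]; X:fork[open]; H:chain[blocks]; M:collider[open]; B:fork[blocks] ⇒ blocked
  4. K → J ← F → H → M ← B → C — J:collider[open]; F:fork[open]; H:chain[blocks]; M:collider[open]; B:fork[blocks] ⇒ blocked
  5. K → J ← F → H ← X → M ← B → C — J:collider[open]; F:fork[open]; H:collider[open]; X:fork[open]; M:collider[open]; B:fork[blocks] ⇒ blocked
Since every path is blocked, d-separation holds.

Yes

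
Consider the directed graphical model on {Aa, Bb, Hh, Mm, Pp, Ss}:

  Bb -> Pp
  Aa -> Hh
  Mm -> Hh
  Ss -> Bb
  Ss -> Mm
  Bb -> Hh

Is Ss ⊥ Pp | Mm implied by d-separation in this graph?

No

2 paths connect Ss and Pp; each must be blocked for d-separation to hold:
Path 1: Ss → Mm → Hh ← Bb → Pp
  Mm is a chain here and Mm is conditioned on, so the path is blocked at Mm.
Path 2: Ss → Bb → Pp
  Bb is a chain and Bb is not conditioned on — no node blocks this path, so it is active.
Because an active path exists, Ss and Pp are not d-separated.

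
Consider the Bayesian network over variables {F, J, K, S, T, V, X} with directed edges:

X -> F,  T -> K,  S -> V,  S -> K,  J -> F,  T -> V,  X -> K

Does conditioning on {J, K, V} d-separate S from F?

Enumerating the 2 paths from S to F and testing each for blocking by {J, K, V}:
Path 1: S → K ← X → F
  K is a collider and K is conditioned on, which opens it; X is a fork and X is not conditioned on — no node blocks this path, so it is active.
Path 2: S → V ← T → K ← X → F
  V is a collider and V is conditioned on, which opens it; T is a fork and T is not conditioned on; K is a collider and K is conditioned on, which opens it; X is a fork and X is not conditioned on — no node blocks this path, so it is active.
At least one path is unblocked, so d-separation fails.

No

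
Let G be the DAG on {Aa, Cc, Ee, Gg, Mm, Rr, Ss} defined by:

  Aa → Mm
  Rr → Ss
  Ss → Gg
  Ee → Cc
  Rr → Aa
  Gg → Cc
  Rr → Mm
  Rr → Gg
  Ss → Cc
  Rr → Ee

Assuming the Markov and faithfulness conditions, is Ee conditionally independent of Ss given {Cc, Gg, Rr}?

There are 6 undirected paths between Ee and Ss; checking each against the conditioning set {Cc, Gg, Rr}:
Path 1: Ee → Cc ← Gg ← Ss
  Gg is a chain here and Gg is conditioned on, so the path is blocked at Gg.
Path 2: Ee → Cc ← Gg ← Rr → Ss
  Gg is a chain here and Gg is conditioned on, so the path is blocked at Gg.
Path 3: Ee → Cc ← Ss
  Cc is a collider and Cc is conditioned on, which opens it — no node blocks this path, so it is active.
Path 4: Ee ← Rr → Gg → Cc ← Ss
  Rr is a fork here and Rr is conditioned on, so the path is blocked at Rr.
Path 5: Ee ← Rr → Gg ← Ss
  Rr is a fork here and Rr is conditioned on, so the path is blocked at Rr.
Path 6: Ee ← Rr → Ss
  Rr is a fork here and Rr is conditioned on, so the path is blocked at Rr.
Since the path Ee → Cc ← Ss is active, Ee and Ss are not d-separated given {Cc, Gg, Rr}.

No — Ee and Ss are not d-separated given {Cc, Gg, Rr}.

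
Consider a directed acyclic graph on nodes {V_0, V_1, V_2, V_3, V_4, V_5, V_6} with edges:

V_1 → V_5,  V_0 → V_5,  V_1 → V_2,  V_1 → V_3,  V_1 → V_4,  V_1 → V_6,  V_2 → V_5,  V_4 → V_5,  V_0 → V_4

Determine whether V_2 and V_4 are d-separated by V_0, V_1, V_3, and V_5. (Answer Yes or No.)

No

We examine all 6 paths between V_2 and V_4:
  1. V_2 → V_5 ← V_4 — V_5:collider[open] ⇒ active
  2. V_2 → V_5 ← V_0 → V_4 — V_5:collider[open]; V_0:fork[blocks] ⇒ blocked
  3. V_2 → V_5 ← V_1 → V_4 — V_5:collider[open]; V_1:fork[blocks] ⇒ blocked
  4. V_2 ← V_1 → V_4 — V_1:fork[blocks] ⇒ blocked
  5. V_2 ← V_1 → V_5 ← V_4 — V_1:fork[blocks]; V_5:collider[open] ⇒ blocked
  6. V_2 ← V_1 → V_5 ← V_0 → V_4 — V_1:fork[blocks]; V_5:collider[open]; V_0:fork[blocks] ⇒ blocked
Since the path V_2 → V_5 ← V_4 is active, V_2 and V_4 are not d-separated given {V_0, V_1, V_3, V_5}.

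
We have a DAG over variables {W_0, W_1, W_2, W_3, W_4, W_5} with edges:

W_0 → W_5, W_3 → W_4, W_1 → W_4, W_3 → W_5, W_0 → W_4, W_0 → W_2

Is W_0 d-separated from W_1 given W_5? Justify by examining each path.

We examine all 2 paths between W_0 and W_1:
Path 1: W_0 → W_4 ← W_1
  W_4 is a collider here and neither W_4 nor any of its descendants is conditioned on, so the collider stays closed — the path is blocked at W_4.
Path 2: W_0 → W_5 ← W_3 → W_4 ← W_1
  W_4 is a collider here and neither W_4 nor any of its descendants is conditioned on, so the collider stays closed — the path is blocked at W_4.
Since every path is blocked, d-separation holds.

Yes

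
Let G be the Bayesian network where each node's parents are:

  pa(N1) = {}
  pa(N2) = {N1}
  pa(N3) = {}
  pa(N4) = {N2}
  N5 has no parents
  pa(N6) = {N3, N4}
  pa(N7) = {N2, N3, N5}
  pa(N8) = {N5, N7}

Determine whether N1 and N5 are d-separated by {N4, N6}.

There are 4 undirected paths between N1 and N5; checking each against the conditioning set {N4, N6}:
Path 1: N1 → N2 → N4 → N6 ← N3 → N7 ← N5
  N4 is a chain here and N4 is conditioned on, so the path is blocked at N4.
Path 2: N1 → N2 → N4 → N6 ← N3 → N7 → N8 ← N5
  N4 is a chain here and N4 is conditioned on, so the path is blocked at N4.
Path 3: N1 → N2 → N7 ← N5
  N7 is a collider here and neither N7 nor any of its descendants is conditioned on, so the collider stays closed — the path is blocked at N7.
Path 4: N1 → N2 → N7 → N8 ← N5
  N8 is a collider here and neither N8 nor any of its descendants is conditioned on, so the collider stays closed — the path is blocked at N8.
Every path is blocked, so N1 and N5 are d-separated given {N4, N6}.

Yes — N1 and N5 are d-separated given {N4, N6}.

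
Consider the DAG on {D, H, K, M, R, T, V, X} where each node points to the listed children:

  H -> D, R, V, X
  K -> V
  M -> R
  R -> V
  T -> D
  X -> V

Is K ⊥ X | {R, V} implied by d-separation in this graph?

No — K and X are not d-separated given {R, V}.

We examine all 3 paths between K and X:
Path 1: K → V ← R ← H → X
  R is a chain here and R is conditioned on, so the path is blocked at R.
Path 2: K → V ← X
  V is a collider and V is conditioned on, which opens it — no node blocks this path, so it is active.
Path 3: K → V ← H → X
  V is a collider and V is conditioned on, which opens it; H is a fork and H is not conditioned on — no node blocks this path, so it is active.
Because an active path exists, K and X are not d-separated.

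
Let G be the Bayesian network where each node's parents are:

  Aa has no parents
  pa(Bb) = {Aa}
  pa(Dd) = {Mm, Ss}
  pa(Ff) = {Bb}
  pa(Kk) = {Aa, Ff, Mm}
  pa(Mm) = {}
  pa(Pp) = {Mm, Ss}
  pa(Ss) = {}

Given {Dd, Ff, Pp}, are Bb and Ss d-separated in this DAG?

There are 4 undirected paths between Bb and Ss; checking each against the conditioning set {Dd, Ff, Pp}:
Path 1: Bb → Ff → Kk ← Mm → Dd ← Ss
  Ff is a chain here and Ff is conditioned on, so the path is blocked at Ff.
Path 2: Bb → Ff → Kk ← Mm → Pp ← Ss
  Ff is a chain here and Ff is conditioned on, so the path is blocked at Ff.
Path 3: Bb ← Aa → Kk ← Mm → Dd ← Ss
  Kk is a collider here and neither Kk nor any of its descendants is conditioned on, so the collider stays closed — the path is blocked at Kk.
Path 4: Bb ← Aa → Kk ← Mm → Pp ← Ss
  Kk is a collider here and neither Kk nor any of its descendants is conditioned on, so the collider stays closed — the path is blocked at Kk.
Since every path is blocked, d-separation holds.

Yes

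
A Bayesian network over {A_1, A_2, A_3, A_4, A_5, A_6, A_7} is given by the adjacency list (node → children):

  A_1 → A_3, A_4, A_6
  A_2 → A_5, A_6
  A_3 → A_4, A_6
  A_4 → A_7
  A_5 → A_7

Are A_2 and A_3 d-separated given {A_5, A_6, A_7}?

We examine all 6 paths between A_2 and A_3:
  1. A_2 → A_6 ← A_1 → A_4 ← A_3 — A_6:collider[open]; A_1:fork[open]; A_4:collider[open] ⇒ active
  2. A_2 → A_6 ← A_1 → A_3 — A_6:collider[open]; A_1:fork[open] ⇒ active
  3. A_2 → A_6 ← A_3 — A_6:collider[open] ⇒ active
  4. A_2 → A_5 → A_7 ← A_4 ← A_1 → A_6 ← A_3 — A_5:chain[blocks]; A_7:collider[open]; A_4:chain[open]; A_1:fork[open]; A_6:collider[open] ⇒ blocked
  5. A_2 → A_5 → A_7 ← A_4 ← A_1 → A_3 — A_5:chain[blocks]; A_7:collider[open]; A_4:chain[open]; A_1:fork[open] ⇒ blocked
  6. A_2 → A_5 → A_7 ← A_4 ← A_3 — A_5:chain[blocks]; A_7:collider[open]; A_4:chain[open] ⇒ blocked
Since the path A_2 → A_6 ← A_1 → A_4 ← A_3 is active, A_2 and A_3 are not d-separated given {A_5, A_6, A_7}.

No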